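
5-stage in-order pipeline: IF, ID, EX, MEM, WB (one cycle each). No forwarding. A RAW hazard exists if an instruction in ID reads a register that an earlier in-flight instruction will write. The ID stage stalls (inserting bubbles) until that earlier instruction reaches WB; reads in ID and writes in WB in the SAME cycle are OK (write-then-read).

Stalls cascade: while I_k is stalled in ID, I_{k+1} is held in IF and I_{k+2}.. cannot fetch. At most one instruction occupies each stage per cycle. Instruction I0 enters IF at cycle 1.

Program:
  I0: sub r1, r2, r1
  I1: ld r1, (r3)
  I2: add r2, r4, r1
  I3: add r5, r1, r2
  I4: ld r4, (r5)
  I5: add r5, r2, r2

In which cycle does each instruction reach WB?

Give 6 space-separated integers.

Answer: 5 6 9 12 15 16

Derivation:
I0 sub r1 <- r2,r1: IF@1 ID@2 stall=0 (-) EX@3 MEM@4 WB@5
I1 ld r1 <- r3: IF@2 ID@3 stall=0 (-) EX@4 MEM@5 WB@6
I2 add r2 <- r4,r1: IF@3 ID@4 stall=2 (RAW on I1.r1 (WB@6)) EX@7 MEM@8 WB@9
I3 add r5 <- r1,r2: IF@4 ID@7 stall=2 (RAW on I2.r2 (WB@9)) EX@10 MEM@11 WB@12
I4 ld r4 <- r5: IF@7 ID@10 stall=2 (RAW on I3.r5 (WB@12)) EX@13 MEM@14 WB@15
I5 add r5 <- r2,r2: IF@10 ID@13 stall=0 (-) EX@14 MEM@15 WB@16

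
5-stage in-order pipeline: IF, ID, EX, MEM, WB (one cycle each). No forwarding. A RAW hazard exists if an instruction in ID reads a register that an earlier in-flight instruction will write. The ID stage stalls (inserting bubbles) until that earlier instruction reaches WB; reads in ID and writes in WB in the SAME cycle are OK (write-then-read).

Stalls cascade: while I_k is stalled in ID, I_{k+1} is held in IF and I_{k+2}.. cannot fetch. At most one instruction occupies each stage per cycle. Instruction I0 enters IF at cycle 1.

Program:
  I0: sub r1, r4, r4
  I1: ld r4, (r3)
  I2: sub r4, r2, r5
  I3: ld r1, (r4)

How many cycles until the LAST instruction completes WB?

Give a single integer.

I0 sub r1 <- r4,r4: IF@1 ID@2 stall=0 (-) EX@3 MEM@4 WB@5
I1 ld r4 <- r3: IF@2 ID@3 stall=0 (-) EX@4 MEM@5 WB@6
I2 sub r4 <- r2,r5: IF@3 ID@4 stall=0 (-) EX@5 MEM@6 WB@7
I3 ld r1 <- r4: IF@4 ID@5 stall=2 (RAW on I2.r4 (WB@7)) EX@8 MEM@9 WB@10

Answer: 10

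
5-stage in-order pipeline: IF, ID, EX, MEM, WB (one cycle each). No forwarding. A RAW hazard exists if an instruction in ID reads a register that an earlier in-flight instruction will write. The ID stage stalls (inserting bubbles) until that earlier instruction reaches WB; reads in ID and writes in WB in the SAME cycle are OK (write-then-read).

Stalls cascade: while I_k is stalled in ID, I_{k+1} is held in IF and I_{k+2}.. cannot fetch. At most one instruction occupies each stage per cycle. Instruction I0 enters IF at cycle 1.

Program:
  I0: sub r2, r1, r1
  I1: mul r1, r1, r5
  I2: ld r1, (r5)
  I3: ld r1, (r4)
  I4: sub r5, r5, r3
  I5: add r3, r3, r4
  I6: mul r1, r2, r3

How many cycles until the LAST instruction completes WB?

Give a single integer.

Answer: 13

Derivation:
I0 sub r2 <- r1,r1: IF@1 ID@2 stall=0 (-) EX@3 MEM@4 WB@5
I1 mul r1 <- r1,r5: IF@2 ID@3 stall=0 (-) EX@4 MEM@5 WB@6
I2 ld r1 <- r5: IF@3 ID@4 stall=0 (-) EX@5 MEM@6 WB@7
I3 ld r1 <- r4: IF@4 ID@5 stall=0 (-) EX@6 MEM@7 WB@8
I4 sub r5 <- r5,r3: IF@5 ID@6 stall=0 (-) EX@7 MEM@8 WB@9
I5 add r3 <- r3,r4: IF@6 ID@7 stall=0 (-) EX@8 MEM@9 WB@10
I6 mul r1 <- r2,r3: IF@7 ID@8 stall=2 (RAW on I5.r3 (WB@10)) EX@11 MEM@12 WB@13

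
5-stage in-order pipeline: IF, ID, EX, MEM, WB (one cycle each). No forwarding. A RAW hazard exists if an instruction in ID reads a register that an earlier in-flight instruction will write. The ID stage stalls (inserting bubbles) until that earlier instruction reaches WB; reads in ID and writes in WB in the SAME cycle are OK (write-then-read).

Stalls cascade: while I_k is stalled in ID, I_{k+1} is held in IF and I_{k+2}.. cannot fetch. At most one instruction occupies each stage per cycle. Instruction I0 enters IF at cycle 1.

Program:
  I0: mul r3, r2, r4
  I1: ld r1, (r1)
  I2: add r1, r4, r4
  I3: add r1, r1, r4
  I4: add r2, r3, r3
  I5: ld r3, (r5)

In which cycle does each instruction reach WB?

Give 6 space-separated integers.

I0 mul r3 <- r2,r4: IF@1 ID@2 stall=0 (-) EX@3 MEM@4 WB@5
I1 ld r1 <- r1: IF@2 ID@3 stall=0 (-) EX@4 MEM@5 WB@6
I2 add r1 <- r4,r4: IF@3 ID@4 stall=0 (-) EX@5 MEM@6 WB@7
I3 add r1 <- r1,r4: IF@4 ID@5 stall=2 (RAW on I2.r1 (WB@7)) EX@8 MEM@9 WB@10
I4 add r2 <- r3,r3: IF@5 ID@8 stall=0 (-) EX@9 MEM@10 WB@11
I5 ld r3 <- r5: IF@8 ID@9 stall=0 (-) EX@10 MEM@11 WB@12

Answer: 5 6 7 10 11 12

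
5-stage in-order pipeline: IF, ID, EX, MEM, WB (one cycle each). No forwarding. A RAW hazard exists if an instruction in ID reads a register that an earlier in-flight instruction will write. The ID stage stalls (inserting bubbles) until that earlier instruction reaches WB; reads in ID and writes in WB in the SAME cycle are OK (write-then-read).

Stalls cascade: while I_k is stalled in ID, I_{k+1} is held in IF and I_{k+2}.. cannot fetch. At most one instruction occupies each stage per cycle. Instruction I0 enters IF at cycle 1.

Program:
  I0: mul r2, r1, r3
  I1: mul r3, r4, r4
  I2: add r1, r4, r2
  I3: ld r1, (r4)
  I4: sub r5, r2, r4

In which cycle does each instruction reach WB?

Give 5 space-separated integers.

Answer: 5 6 8 9 10

Derivation:
I0 mul r2 <- r1,r3: IF@1 ID@2 stall=0 (-) EX@3 MEM@4 WB@5
I1 mul r3 <- r4,r4: IF@2 ID@3 stall=0 (-) EX@4 MEM@5 WB@6
I2 add r1 <- r4,r2: IF@3 ID@4 stall=1 (RAW on I0.r2 (WB@5)) EX@6 MEM@7 WB@8
I3 ld r1 <- r4: IF@4 ID@6 stall=0 (-) EX@7 MEM@8 WB@9
I4 sub r5 <- r2,r4: IF@6 ID@7 stall=0 (-) EX@8 MEM@9 WB@10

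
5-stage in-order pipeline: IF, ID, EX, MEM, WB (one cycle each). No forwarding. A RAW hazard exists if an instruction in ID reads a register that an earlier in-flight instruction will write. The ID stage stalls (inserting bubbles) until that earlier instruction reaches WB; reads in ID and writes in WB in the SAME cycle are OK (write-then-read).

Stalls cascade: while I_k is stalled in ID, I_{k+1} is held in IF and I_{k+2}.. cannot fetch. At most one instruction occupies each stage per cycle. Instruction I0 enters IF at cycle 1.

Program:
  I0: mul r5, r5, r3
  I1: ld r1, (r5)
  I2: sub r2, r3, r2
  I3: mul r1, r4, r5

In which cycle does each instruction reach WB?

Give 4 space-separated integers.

Answer: 5 8 9 10

Derivation:
I0 mul r5 <- r5,r3: IF@1 ID@2 stall=0 (-) EX@3 MEM@4 WB@5
I1 ld r1 <- r5: IF@2 ID@3 stall=2 (RAW on I0.r5 (WB@5)) EX@6 MEM@7 WB@8
I2 sub r2 <- r3,r2: IF@3 ID@6 stall=0 (-) EX@7 MEM@8 WB@9
I3 mul r1 <- r4,r5: IF@6 ID@7 stall=0 (-) EX@8 MEM@9 WB@10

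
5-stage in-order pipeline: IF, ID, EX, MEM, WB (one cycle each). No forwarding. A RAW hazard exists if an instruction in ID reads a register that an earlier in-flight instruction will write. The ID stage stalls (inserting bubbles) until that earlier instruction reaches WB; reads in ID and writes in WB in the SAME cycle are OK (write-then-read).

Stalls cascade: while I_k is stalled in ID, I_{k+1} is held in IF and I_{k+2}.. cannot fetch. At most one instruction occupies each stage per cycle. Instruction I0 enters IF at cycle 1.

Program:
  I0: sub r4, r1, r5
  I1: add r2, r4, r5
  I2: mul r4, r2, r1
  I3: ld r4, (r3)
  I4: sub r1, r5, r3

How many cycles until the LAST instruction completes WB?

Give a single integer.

I0 sub r4 <- r1,r5: IF@1 ID@2 stall=0 (-) EX@3 MEM@4 WB@5
I1 add r2 <- r4,r5: IF@2 ID@3 stall=2 (RAW on I0.r4 (WB@5)) EX@6 MEM@7 WB@8
I2 mul r4 <- r2,r1: IF@3 ID@6 stall=2 (RAW on I1.r2 (WB@8)) EX@9 MEM@10 WB@11
I3 ld r4 <- r3: IF@6 ID@9 stall=0 (-) EX@10 MEM@11 WB@12
I4 sub r1 <- r5,r3: IF@9 ID@10 stall=0 (-) EX@11 MEM@12 WB@13

Answer: 13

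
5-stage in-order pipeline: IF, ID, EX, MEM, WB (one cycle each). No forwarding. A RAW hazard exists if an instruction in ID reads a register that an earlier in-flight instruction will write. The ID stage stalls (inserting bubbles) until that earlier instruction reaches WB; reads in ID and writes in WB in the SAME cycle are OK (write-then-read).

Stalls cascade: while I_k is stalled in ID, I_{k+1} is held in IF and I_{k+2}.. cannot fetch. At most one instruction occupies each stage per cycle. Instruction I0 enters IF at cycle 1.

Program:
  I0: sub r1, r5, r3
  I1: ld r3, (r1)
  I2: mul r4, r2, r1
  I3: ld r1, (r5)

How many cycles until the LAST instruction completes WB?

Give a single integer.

Answer: 10

Derivation:
I0 sub r1 <- r5,r3: IF@1 ID@2 stall=0 (-) EX@3 MEM@4 WB@5
I1 ld r3 <- r1: IF@2 ID@3 stall=2 (RAW on I0.r1 (WB@5)) EX@6 MEM@7 WB@8
I2 mul r4 <- r2,r1: IF@3 ID@6 stall=0 (-) EX@7 MEM@8 WB@9
I3 ld r1 <- r5: IF@6 ID@7 stall=0 (-) EX@8 MEM@9 WB@10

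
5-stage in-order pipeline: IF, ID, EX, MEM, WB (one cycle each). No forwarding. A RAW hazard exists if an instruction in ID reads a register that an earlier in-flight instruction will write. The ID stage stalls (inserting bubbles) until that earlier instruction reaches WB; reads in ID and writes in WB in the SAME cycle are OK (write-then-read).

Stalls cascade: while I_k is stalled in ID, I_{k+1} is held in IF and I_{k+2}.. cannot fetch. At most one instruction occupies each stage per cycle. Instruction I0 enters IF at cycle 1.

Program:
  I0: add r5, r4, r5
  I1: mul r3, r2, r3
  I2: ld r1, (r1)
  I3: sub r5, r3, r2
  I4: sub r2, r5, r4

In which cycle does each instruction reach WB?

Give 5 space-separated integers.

Answer: 5 6 7 9 12

Derivation:
I0 add r5 <- r4,r5: IF@1 ID@2 stall=0 (-) EX@3 MEM@4 WB@5
I1 mul r3 <- r2,r3: IF@2 ID@3 stall=0 (-) EX@4 MEM@5 WB@6
I2 ld r1 <- r1: IF@3 ID@4 stall=0 (-) EX@5 MEM@6 WB@7
I3 sub r5 <- r3,r2: IF@4 ID@5 stall=1 (RAW on I1.r3 (WB@6)) EX@7 MEM@8 WB@9
I4 sub r2 <- r5,r4: IF@5 ID@7 stall=2 (RAW on I3.r5 (WB@9)) EX@10 MEM@11 WB@12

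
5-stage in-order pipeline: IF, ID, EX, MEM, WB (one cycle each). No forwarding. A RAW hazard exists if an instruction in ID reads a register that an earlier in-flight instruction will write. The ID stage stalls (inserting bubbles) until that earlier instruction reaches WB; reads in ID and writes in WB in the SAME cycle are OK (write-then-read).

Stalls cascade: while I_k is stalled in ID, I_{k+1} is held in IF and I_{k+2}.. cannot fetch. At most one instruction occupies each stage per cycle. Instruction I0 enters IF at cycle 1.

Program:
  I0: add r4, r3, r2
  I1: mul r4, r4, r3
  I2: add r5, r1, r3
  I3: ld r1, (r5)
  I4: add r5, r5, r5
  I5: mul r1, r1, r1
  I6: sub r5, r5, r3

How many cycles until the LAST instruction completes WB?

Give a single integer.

I0 add r4 <- r3,r2: IF@1 ID@2 stall=0 (-) EX@3 MEM@4 WB@5
I1 mul r4 <- r4,r3: IF@2 ID@3 stall=2 (RAW on I0.r4 (WB@5)) EX@6 MEM@7 WB@8
I2 add r5 <- r1,r3: IF@3 ID@6 stall=0 (-) EX@7 MEM@8 WB@9
I3 ld r1 <- r5: IF@6 ID@7 stall=2 (RAW on I2.r5 (WB@9)) EX@10 MEM@11 WB@12
I4 add r5 <- r5,r5: IF@7 ID@10 stall=0 (-) EX@11 MEM@12 WB@13
I5 mul r1 <- r1,r1: IF@10 ID@11 stall=1 (RAW on I3.r1 (WB@12)) EX@13 MEM@14 WB@15
I6 sub r5 <- r5,r3: IF@11 ID@13 stall=0 (-) EX@14 MEM@15 WB@16

Answer: 16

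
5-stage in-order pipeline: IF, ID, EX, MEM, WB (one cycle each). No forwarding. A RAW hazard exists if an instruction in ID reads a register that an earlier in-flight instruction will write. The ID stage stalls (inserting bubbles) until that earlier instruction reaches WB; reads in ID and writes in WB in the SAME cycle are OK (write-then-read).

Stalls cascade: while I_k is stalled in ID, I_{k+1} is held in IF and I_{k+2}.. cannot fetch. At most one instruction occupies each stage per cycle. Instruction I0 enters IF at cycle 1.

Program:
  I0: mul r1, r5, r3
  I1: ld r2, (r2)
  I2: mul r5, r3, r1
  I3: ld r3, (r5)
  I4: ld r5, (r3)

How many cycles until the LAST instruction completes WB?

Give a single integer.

Answer: 14

Derivation:
I0 mul r1 <- r5,r3: IF@1 ID@2 stall=0 (-) EX@3 MEM@4 WB@5
I1 ld r2 <- r2: IF@2 ID@3 stall=0 (-) EX@4 MEM@5 WB@6
I2 mul r5 <- r3,r1: IF@3 ID@4 stall=1 (RAW on I0.r1 (WB@5)) EX@6 MEM@7 WB@8
I3 ld r3 <- r5: IF@4 ID@6 stall=2 (RAW on I2.r5 (WB@8)) EX@9 MEM@10 WB@11
I4 ld r5 <- r3: IF@6 ID@9 stall=2 (RAW on I3.r3 (WB@11)) EX@12 MEM@13 WB@14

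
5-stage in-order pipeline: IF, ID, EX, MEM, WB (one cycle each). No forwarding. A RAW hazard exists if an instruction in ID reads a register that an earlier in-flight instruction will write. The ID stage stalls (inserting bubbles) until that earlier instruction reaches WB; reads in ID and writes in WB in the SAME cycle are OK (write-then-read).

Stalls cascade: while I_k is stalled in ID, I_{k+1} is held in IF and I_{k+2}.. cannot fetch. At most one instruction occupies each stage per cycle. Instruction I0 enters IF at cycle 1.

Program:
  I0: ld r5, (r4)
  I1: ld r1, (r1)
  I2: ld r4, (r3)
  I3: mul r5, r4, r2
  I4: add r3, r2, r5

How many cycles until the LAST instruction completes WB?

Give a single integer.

Answer: 13

Derivation:
I0 ld r5 <- r4: IF@1 ID@2 stall=0 (-) EX@3 MEM@4 WB@5
I1 ld r1 <- r1: IF@2 ID@3 stall=0 (-) EX@4 MEM@5 WB@6
I2 ld r4 <- r3: IF@3 ID@4 stall=0 (-) EX@5 MEM@6 WB@7
I3 mul r5 <- r4,r2: IF@4 ID@5 stall=2 (RAW on I2.r4 (WB@7)) EX@8 MEM@9 WB@10
I4 add r3 <- r2,r5: IF@5 ID@8 stall=2 (RAW on I3.r5 (WB@10)) EX@11 MEM@12 WB@13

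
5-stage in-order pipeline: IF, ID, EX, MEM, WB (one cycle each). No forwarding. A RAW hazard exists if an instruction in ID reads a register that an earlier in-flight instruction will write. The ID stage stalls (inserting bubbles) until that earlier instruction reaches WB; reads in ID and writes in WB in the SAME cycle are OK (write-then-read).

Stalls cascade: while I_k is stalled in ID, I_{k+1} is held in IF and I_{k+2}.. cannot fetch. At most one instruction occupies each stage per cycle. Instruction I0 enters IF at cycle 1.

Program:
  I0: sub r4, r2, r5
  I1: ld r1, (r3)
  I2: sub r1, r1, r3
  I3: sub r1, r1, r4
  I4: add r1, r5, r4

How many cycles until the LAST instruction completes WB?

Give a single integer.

Answer: 13

Derivation:
I0 sub r4 <- r2,r5: IF@1 ID@2 stall=0 (-) EX@3 MEM@4 WB@5
I1 ld r1 <- r3: IF@2 ID@3 stall=0 (-) EX@4 MEM@5 WB@6
I2 sub r1 <- r1,r3: IF@3 ID@4 stall=2 (RAW on I1.r1 (WB@6)) EX@7 MEM@8 WB@9
I3 sub r1 <- r1,r4: IF@4 ID@7 stall=2 (RAW on I2.r1 (WB@9)) EX@10 MEM@11 WB@12
I4 add r1 <- r5,r4: IF@7 ID@10 stall=0 (-) EX@11 MEM@12 WB@13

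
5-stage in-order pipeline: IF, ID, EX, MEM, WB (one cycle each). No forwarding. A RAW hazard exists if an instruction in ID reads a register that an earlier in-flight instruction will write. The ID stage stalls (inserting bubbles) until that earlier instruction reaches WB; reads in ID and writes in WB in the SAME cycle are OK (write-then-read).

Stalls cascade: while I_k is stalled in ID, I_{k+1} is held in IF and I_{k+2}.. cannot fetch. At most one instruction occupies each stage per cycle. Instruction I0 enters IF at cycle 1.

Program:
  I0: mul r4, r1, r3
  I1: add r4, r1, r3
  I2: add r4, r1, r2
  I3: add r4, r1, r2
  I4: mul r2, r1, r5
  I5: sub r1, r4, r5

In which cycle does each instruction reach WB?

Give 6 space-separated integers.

I0 mul r4 <- r1,r3: IF@1 ID@2 stall=0 (-) EX@3 MEM@4 WB@5
I1 add r4 <- r1,r3: IF@2 ID@3 stall=0 (-) EX@4 MEM@5 WB@6
I2 add r4 <- r1,r2: IF@3 ID@4 stall=0 (-) EX@5 MEM@6 WB@7
I3 add r4 <- r1,r2: IF@4 ID@5 stall=0 (-) EX@6 MEM@7 WB@8
I4 mul r2 <- r1,r5: IF@5 ID@6 stall=0 (-) EX@7 MEM@8 WB@9
I5 sub r1 <- r4,r5: IF@6 ID@7 stall=1 (RAW on I3.r4 (WB@8)) EX@9 MEM@10 WB@11

Answer: 5 6 7 8 9 11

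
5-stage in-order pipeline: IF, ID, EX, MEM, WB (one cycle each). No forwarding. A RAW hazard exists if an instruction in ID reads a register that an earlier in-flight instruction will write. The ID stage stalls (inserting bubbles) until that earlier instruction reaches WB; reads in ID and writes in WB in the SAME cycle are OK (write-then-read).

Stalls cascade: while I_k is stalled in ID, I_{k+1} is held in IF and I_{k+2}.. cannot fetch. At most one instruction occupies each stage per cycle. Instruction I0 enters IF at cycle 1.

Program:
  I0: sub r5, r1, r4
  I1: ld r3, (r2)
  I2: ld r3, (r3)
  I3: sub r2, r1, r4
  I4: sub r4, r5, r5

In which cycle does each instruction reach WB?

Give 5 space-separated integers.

Answer: 5 6 9 10 11

Derivation:
I0 sub r5 <- r1,r4: IF@1 ID@2 stall=0 (-) EX@3 MEM@4 WB@5
I1 ld r3 <- r2: IF@2 ID@3 stall=0 (-) EX@4 MEM@5 WB@6
I2 ld r3 <- r3: IF@3 ID@4 stall=2 (RAW on I1.r3 (WB@6)) EX@7 MEM@8 WB@9
I3 sub r2 <- r1,r4: IF@4 ID@7 stall=0 (-) EX@8 MEM@9 WB@10
I4 sub r4 <- r5,r5: IF@7 ID@8 stall=0 (-) EX@9 MEM@10 WB@11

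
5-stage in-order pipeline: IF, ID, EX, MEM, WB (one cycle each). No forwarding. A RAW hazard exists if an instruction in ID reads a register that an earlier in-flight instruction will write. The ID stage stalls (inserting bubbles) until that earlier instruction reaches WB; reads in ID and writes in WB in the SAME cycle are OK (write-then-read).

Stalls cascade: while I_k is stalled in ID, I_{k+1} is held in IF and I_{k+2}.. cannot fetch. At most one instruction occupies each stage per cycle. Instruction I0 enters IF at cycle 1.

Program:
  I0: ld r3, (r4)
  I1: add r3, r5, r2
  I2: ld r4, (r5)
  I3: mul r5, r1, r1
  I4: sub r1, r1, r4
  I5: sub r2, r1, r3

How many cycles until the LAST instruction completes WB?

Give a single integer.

I0 ld r3 <- r4: IF@1 ID@2 stall=0 (-) EX@3 MEM@4 WB@5
I1 add r3 <- r5,r2: IF@2 ID@3 stall=0 (-) EX@4 MEM@5 WB@6
I2 ld r4 <- r5: IF@3 ID@4 stall=0 (-) EX@5 MEM@6 WB@7
I3 mul r5 <- r1,r1: IF@4 ID@5 stall=0 (-) EX@6 MEM@7 WB@8
I4 sub r1 <- r1,r4: IF@5 ID@6 stall=1 (RAW on I2.r4 (WB@7)) EX@8 MEM@9 WB@10
I5 sub r2 <- r1,r3: IF@6 ID@8 stall=2 (RAW on I4.r1 (WB@10)) EX@11 MEM@12 WB@13

Answer: 13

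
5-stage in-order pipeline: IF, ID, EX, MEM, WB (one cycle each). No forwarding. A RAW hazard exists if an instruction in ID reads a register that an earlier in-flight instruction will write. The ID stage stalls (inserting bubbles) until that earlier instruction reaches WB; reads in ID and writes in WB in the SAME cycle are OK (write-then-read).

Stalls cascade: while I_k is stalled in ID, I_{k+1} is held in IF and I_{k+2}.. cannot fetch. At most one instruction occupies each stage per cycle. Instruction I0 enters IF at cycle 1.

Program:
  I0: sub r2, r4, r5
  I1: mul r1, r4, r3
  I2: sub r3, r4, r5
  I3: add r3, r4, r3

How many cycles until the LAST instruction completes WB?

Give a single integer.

Answer: 10

Derivation:
I0 sub r2 <- r4,r5: IF@1 ID@2 stall=0 (-) EX@3 MEM@4 WB@5
I1 mul r1 <- r4,r3: IF@2 ID@3 stall=0 (-) EX@4 MEM@5 WB@6
I2 sub r3 <- r4,r5: IF@3 ID@4 stall=0 (-) EX@5 MEM@6 WB@7
I3 add r3 <- r4,r3: IF@4 ID@5 stall=2 (RAW on I2.r3 (WB@7)) EX@8 MEM@9 WB@10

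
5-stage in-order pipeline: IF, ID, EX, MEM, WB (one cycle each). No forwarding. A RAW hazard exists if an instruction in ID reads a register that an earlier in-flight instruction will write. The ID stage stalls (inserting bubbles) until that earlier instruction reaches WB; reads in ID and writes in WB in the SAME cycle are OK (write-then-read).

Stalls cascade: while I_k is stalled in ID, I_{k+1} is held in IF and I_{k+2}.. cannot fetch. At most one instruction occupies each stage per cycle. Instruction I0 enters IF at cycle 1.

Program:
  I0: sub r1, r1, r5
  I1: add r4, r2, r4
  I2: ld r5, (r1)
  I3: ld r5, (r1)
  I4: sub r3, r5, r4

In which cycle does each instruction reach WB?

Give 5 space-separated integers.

Answer: 5 6 8 9 12

Derivation:
I0 sub r1 <- r1,r5: IF@1 ID@2 stall=0 (-) EX@3 MEM@4 WB@5
I1 add r4 <- r2,r4: IF@2 ID@3 stall=0 (-) EX@4 MEM@5 WB@6
I2 ld r5 <- r1: IF@3 ID@4 stall=1 (RAW on I0.r1 (WB@5)) EX@6 MEM@7 WB@8
I3 ld r5 <- r1: IF@4 ID@6 stall=0 (-) EX@7 MEM@8 WB@9
I4 sub r3 <- r5,r4: IF@6 ID@7 stall=2 (RAW on I3.r5 (WB@9)) EX@10 MEM@11 WB@12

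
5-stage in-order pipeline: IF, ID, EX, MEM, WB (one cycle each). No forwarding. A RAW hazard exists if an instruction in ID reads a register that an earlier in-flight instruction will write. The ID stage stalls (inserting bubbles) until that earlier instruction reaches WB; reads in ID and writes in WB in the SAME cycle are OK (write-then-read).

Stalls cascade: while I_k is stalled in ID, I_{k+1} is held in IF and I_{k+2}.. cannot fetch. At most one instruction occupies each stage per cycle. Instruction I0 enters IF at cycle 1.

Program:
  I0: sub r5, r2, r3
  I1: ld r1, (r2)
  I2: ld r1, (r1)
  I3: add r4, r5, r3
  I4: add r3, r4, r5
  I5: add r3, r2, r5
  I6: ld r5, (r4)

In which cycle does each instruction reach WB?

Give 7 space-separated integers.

Answer: 5 6 9 10 13 14 15

Derivation:
I0 sub r5 <- r2,r3: IF@1 ID@2 stall=0 (-) EX@3 MEM@4 WB@5
I1 ld r1 <- r2: IF@2 ID@3 stall=0 (-) EX@4 MEM@5 WB@6
I2 ld r1 <- r1: IF@3 ID@4 stall=2 (RAW on I1.r1 (WB@6)) EX@7 MEM@8 WB@9
I3 add r4 <- r5,r3: IF@4 ID@7 stall=0 (-) EX@8 MEM@9 WB@10
I4 add r3 <- r4,r5: IF@7 ID@8 stall=2 (RAW on I3.r4 (WB@10)) EX@11 MEM@12 WB@13
I5 add r3 <- r2,r5: IF@8 ID@11 stall=0 (-) EX@12 MEM@13 WB@14
I6 ld r5 <- r4: IF@11 ID@12 stall=0 (-) EX@13 MEM@14 WB@15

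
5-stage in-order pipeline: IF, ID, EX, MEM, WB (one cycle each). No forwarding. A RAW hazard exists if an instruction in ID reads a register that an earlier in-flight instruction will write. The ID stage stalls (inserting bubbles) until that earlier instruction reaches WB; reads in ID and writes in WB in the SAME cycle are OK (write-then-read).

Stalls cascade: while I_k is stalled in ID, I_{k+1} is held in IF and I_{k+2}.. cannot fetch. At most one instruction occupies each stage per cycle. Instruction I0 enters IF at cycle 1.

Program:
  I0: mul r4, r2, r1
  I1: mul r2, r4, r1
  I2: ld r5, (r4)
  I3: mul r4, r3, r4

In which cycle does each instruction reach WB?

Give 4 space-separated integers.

Answer: 5 8 9 10

Derivation:
I0 mul r4 <- r2,r1: IF@1 ID@2 stall=0 (-) EX@3 MEM@4 WB@5
I1 mul r2 <- r4,r1: IF@2 ID@3 stall=2 (RAW on I0.r4 (WB@5)) EX@6 MEM@7 WB@8
I2 ld r5 <- r4: IF@3 ID@6 stall=0 (-) EX@7 MEM@8 WB@9
I3 mul r4 <- r3,r4: IF@6 ID@7 stall=0 (-) EX@8 MEM@9 WB@10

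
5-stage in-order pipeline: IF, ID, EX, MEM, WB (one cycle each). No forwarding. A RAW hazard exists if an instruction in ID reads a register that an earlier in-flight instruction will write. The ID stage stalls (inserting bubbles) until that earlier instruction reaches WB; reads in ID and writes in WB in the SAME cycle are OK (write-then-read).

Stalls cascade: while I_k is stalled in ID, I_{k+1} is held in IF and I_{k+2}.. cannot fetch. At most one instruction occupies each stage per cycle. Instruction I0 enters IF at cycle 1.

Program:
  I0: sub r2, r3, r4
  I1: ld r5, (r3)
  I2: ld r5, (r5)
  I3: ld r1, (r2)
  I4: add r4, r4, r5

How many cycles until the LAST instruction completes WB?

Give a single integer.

I0 sub r2 <- r3,r4: IF@1 ID@2 stall=0 (-) EX@3 MEM@4 WB@5
I1 ld r5 <- r3: IF@2 ID@3 stall=0 (-) EX@4 MEM@5 WB@6
I2 ld r5 <- r5: IF@3 ID@4 stall=2 (RAW on I1.r5 (WB@6)) EX@7 MEM@8 WB@9
I3 ld r1 <- r2: IF@4 ID@7 stall=0 (-) EX@8 MEM@9 WB@10
I4 add r4 <- r4,r5: IF@7 ID@8 stall=1 (RAW on I2.r5 (WB@9)) EX@10 MEM@11 WB@12

Answer: 12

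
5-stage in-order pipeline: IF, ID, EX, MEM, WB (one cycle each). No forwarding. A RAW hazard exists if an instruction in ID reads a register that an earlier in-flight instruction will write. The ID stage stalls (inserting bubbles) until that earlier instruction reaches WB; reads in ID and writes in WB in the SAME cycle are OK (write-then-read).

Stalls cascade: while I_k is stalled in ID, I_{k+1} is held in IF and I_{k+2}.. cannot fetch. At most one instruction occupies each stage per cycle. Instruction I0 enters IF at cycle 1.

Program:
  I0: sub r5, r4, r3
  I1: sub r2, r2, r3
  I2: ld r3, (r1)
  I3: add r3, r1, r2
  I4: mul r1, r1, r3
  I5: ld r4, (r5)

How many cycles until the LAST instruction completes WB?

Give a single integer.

Answer: 13

Derivation:
I0 sub r5 <- r4,r3: IF@1 ID@2 stall=0 (-) EX@3 MEM@4 WB@5
I1 sub r2 <- r2,r3: IF@2 ID@3 stall=0 (-) EX@4 MEM@5 WB@6
I2 ld r3 <- r1: IF@3 ID@4 stall=0 (-) EX@5 MEM@6 WB@7
I3 add r3 <- r1,r2: IF@4 ID@5 stall=1 (RAW on I1.r2 (WB@6)) EX@7 MEM@8 WB@9
I4 mul r1 <- r1,r3: IF@5 ID@7 stall=2 (RAW on I3.r3 (WB@9)) EX@10 MEM@11 WB@12
I5 ld r4 <- r5: IF@7 ID@10 stall=0 (-) EX@11 MEM@12 WB@13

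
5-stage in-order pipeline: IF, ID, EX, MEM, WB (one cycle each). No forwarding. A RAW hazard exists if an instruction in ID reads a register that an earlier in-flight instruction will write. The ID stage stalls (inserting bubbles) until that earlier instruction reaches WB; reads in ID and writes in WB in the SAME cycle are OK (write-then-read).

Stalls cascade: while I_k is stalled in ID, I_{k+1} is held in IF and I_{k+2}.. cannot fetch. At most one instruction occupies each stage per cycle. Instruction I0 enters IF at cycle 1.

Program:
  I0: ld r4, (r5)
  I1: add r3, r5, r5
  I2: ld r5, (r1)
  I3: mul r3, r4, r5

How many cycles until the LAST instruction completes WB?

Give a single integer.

Answer: 10

Derivation:
I0 ld r4 <- r5: IF@1 ID@2 stall=0 (-) EX@3 MEM@4 WB@5
I1 add r3 <- r5,r5: IF@2 ID@3 stall=0 (-) EX@4 MEM@5 WB@6
I2 ld r5 <- r1: IF@3 ID@4 stall=0 (-) EX@5 MEM@6 WB@7
I3 mul r3 <- r4,r5: IF@4 ID@5 stall=2 (RAW on I2.r5 (WB@7)) EX@8 MEM@9 WB@10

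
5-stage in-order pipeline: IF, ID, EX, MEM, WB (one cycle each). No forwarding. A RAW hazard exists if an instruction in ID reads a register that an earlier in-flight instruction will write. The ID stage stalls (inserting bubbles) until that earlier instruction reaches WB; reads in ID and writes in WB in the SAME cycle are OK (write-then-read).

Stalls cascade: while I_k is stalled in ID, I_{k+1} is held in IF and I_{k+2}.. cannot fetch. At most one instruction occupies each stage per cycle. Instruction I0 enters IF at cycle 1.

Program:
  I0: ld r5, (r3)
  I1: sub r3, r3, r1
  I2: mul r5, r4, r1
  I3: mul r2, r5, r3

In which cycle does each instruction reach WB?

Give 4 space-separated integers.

I0 ld r5 <- r3: IF@1 ID@2 stall=0 (-) EX@3 MEM@4 WB@5
I1 sub r3 <- r3,r1: IF@2 ID@3 stall=0 (-) EX@4 MEM@5 WB@6
I2 mul r5 <- r4,r1: IF@3 ID@4 stall=0 (-) EX@5 MEM@6 WB@7
I3 mul r2 <- r5,r3: IF@4 ID@5 stall=2 (RAW on I2.r5 (WB@7)) EX@8 MEM@9 WB@10

Answer: 5 6 7 10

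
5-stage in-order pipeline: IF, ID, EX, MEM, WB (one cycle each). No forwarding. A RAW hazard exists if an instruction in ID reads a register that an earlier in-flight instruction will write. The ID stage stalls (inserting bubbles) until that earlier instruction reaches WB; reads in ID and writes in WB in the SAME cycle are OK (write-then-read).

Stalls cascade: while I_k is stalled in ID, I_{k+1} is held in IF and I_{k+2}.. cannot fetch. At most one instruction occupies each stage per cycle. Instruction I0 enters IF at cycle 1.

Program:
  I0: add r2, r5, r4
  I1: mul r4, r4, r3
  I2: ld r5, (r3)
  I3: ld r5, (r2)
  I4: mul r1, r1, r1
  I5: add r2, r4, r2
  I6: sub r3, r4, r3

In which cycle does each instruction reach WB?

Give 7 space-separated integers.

Answer: 5 6 7 8 9 10 11

Derivation:
I0 add r2 <- r5,r4: IF@1 ID@2 stall=0 (-) EX@3 MEM@4 WB@5
I1 mul r4 <- r4,r3: IF@2 ID@3 stall=0 (-) EX@4 MEM@5 WB@6
I2 ld r5 <- r3: IF@3 ID@4 stall=0 (-) EX@5 MEM@6 WB@7
I3 ld r5 <- r2: IF@4 ID@5 stall=0 (-) EX@6 MEM@7 WB@8
I4 mul r1 <- r1,r1: IF@5 ID@6 stall=0 (-) EX@7 MEM@8 WB@9
I5 add r2 <- r4,r2: IF@6 ID@7 stall=0 (-) EX@8 MEM@9 WB@10
I6 sub r3 <- r4,r3: IF@7 ID@8 stall=0 (-) EX@9 MEM@10 WB@11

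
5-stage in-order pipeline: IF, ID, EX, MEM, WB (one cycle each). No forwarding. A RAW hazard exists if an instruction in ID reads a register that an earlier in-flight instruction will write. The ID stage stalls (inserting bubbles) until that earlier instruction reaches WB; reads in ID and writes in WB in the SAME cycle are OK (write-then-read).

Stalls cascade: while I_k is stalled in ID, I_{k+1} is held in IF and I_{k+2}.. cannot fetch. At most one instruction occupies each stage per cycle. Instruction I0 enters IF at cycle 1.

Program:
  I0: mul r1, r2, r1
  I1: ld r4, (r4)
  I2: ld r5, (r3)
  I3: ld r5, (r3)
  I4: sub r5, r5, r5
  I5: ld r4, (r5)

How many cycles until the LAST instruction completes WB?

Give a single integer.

Answer: 14

Derivation:
I0 mul r1 <- r2,r1: IF@1 ID@2 stall=0 (-) EX@3 MEM@4 WB@5
I1 ld r4 <- r4: IF@2 ID@3 stall=0 (-) EX@4 MEM@5 WB@6
I2 ld r5 <- r3: IF@3 ID@4 stall=0 (-) EX@5 MEM@6 WB@7
I3 ld r5 <- r3: IF@4 ID@5 stall=0 (-) EX@6 MEM@7 WB@8
I4 sub r5 <- r5,r5: IF@5 ID@6 stall=2 (RAW on I3.r5 (WB@8)) EX@9 MEM@10 WB@11
I5 ld r4 <- r5: IF@6 ID@9 stall=2 (RAW on I4.r5 (WB@11)) EX@12 MEM@13 WB@14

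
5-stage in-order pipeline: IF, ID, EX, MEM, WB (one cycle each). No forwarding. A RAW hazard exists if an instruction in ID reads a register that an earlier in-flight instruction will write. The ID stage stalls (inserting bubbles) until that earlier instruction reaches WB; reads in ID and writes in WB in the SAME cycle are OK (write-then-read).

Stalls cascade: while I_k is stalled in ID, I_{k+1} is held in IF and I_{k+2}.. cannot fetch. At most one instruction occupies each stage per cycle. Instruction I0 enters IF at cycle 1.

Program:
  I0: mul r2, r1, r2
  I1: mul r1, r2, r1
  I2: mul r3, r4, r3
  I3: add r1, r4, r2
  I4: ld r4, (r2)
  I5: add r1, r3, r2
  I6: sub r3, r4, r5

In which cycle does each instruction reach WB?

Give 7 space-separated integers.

I0 mul r2 <- r1,r2: IF@1 ID@2 stall=0 (-) EX@3 MEM@4 WB@5
I1 mul r1 <- r2,r1: IF@2 ID@3 stall=2 (RAW on I0.r2 (WB@5)) EX@6 MEM@7 WB@8
I2 mul r3 <- r4,r3: IF@3 ID@6 stall=0 (-) EX@7 MEM@8 WB@9
I3 add r1 <- r4,r2: IF@6 ID@7 stall=0 (-) EX@8 MEM@9 WB@10
I4 ld r4 <- r2: IF@7 ID@8 stall=0 (-) EX@9 MEM@10 WB@11
I5 add r1 <- r3,r2: IF@8 ID@9 stall=0 (-) EX@10 MEM@11 WB@12
I6 sub r3 <- r4,r5: IF@9 ID@10 stall=1 (RAW on I4.r4 (WB@11)) EX@12 MEM@13 WB@14

Answer: 5 8 9 10 11 12 14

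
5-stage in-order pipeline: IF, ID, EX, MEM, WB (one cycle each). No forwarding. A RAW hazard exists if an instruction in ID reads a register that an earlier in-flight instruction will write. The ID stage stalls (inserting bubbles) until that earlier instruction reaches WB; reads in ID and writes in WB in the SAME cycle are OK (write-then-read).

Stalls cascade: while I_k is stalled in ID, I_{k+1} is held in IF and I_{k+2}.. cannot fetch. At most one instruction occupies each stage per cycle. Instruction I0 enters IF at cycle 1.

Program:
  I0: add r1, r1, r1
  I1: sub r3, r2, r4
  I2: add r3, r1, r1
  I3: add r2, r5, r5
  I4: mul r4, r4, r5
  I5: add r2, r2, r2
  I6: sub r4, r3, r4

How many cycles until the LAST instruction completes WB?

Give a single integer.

I0 add r1 <- r1,r1: IF@1 ID@2 stall=0 (-) EX@3 MEM@4 WB@5
I1 sub r3 <- r2,r4: IF@2 ID@3 stall=0 (-) EX@4 MEM@5 WB@6
I2 add r3 <- r1,r1: IF@3 ID@4 stall=1 (RAW on I0.r1 (WB@5)) EX@6 MEM@7 WB@8
I3 add r2 <- r5,r5: IF@4 ID@6 stall=0 (-) EX@7 MEM@8 WB@9
I4 mul r4 <- r4,r5: IF@6 ID@7 stall=0 (-) EX@8 MEM@9 WB@10
I5 add r2 <- r2,r2: IF@7 ID@8 stall=1 (RAW on I3.r2 (WB@9)) EX@10 MEM@11 WB@12
I6 sub r4 <- r3,r4: IF@8 ID@10 stall=0 (-) EX@11 MEM@12 WB@13

Answer: 13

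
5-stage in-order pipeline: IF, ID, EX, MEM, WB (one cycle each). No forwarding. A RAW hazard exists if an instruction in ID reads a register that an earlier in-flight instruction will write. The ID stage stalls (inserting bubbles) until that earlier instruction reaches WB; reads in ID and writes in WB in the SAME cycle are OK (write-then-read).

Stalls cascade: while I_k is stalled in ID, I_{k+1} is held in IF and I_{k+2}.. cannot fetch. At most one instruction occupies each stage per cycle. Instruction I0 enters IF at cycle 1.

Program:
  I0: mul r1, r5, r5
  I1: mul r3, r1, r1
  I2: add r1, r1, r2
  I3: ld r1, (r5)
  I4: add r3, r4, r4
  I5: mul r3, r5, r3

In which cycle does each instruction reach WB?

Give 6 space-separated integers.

I0 mul r1 <- r5,r5: IF@1 ID@2 stall=0 (-) EX@3 MEM@4 WB@5
I1 mul r3 <- r1,r1: IF@2 ID@3 stall=2 (RAW on I0.r1 (WB@5)) EX@6 MEM@7 WB@8
I2 add r1 <- r1,r2: IF@3 ID@6 stall=0 (-) EX@7 MEM@8 WB@9
I3 ld r1 <- r5: IF@6 ID@7 stall=0 (-) EX@8 MEM@9 WB@10
I4 add r3 <- r4,r4: IF@7 ID@8 stall=0 (-) EX@9 MEM@10 WB@11
I5 mul r3 <- r5,r3: IF@8 ID@9 stall=2 (RAW on I4.r3 (WB@11)) EX@12 MEM@13 WB@14

Answer: 5 8 9 10 11 14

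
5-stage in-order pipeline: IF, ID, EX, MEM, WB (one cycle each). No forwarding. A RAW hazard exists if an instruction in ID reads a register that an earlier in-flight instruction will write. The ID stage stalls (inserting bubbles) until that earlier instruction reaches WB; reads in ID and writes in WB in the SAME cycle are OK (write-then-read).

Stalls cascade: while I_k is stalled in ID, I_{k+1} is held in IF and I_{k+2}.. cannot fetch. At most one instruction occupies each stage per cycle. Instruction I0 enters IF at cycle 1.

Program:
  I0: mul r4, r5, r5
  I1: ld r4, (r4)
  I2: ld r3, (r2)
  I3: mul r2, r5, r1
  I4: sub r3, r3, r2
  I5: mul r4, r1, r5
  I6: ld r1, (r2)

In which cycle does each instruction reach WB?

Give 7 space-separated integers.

Answer: 5 8 9 10 13 14 15

Derivation:
I0 mul r4 <- r5,r5: IF@1 ID@2 stall=0 (-) EX@3 MEM@4 WB@5
I1 ld r4 <- r4: IF@2 ID@3 stall=2 (RAW on I0.r4 (WB@5)) EX@6 MEM@7 WB@8
I2 ld r3 <- r2: IF@3 ID@6 stall=0 (-) EX@7 MEM@8 WB@9
I3 mul r2 <- r5,r1: IF@6 ID@7 stall=0 (-) EX@8 MEM@9 WB@10
I4 sub r3 <- r3,r2: IF@7 ID@8 stall=2 (RAW on I3.r2 (WB@10)) EX@11 MEM@12 WB@13
I5 mul r4 <- r1,r5: IF@8 ID@11 stall=0 (-) EX@12 MEM@13 WB@14
I6 ld r1 <- r2: IF@11 ID@12 stall=0 (-) EX@13 MEM@14 WB@15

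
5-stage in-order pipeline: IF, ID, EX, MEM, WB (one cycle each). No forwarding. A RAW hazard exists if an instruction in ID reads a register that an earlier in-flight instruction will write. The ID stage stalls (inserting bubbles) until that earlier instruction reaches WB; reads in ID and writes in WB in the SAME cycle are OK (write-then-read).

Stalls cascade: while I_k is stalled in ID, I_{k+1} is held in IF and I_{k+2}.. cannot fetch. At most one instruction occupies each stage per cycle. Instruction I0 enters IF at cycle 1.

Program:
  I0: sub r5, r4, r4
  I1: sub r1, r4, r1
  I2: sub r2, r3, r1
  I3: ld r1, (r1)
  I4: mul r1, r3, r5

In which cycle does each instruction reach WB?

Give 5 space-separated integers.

I0 sub r5 <- r4,r4: IF@1 ID@2 stall=0 (-) EX@3 MEM@4 WB@5
I1 sub r1 <- r4,r1: IF@2 ID@3 stall=0 (-) EX@4 MEM@5 WB@6
I2 sub r2 <- r3,r1: IF@3 ID@4 stall=2 (RAW on I1.r1 (WB@6)) EX@7 MEM@8 WB@9
I3 ld r1 <- r1: IF@4 ID@7 stall=0 (-) EX@8 MEM@9 WB@10
I4 mul r1 <- r3,r5: IF@7 ID@8 stall=0 (-) EX@9 MEM@10 WB@11

Answer: 5 6 9 10 11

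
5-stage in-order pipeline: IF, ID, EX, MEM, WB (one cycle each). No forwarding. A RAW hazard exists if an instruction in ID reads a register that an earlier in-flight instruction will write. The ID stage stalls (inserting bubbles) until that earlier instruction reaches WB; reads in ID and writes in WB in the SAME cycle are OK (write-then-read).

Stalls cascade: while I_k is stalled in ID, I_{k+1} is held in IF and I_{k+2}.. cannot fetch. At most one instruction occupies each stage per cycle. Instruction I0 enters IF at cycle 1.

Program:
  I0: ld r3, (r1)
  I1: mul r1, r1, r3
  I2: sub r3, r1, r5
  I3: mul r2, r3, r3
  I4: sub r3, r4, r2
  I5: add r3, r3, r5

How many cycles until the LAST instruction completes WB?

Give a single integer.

I0 ld r3 <- r1: IF@1 ID@2 stall=0 (-) EX@3 MEM@4 WB@5
I1 mul r1 <- r1,r3: IF@2 ID@3 stall=2 (RAW on I0.r3 (WB@5)) EX@6 MEM@7 WB@8
I2 sub r3 <- r1,r5: IF@3 ID@6 stall=2 (RAW on I1.r1 (WB@8)) EX@9 MEM@10 WB@11
I3 mul r2 <- r3,r3: IF@6 ID@9 stall=2 (RAW on I2.r3 (WB@11)) EX@12 MEM@13 WB@14
I4 sub r3 <- r4,r2: IF@9 ID@12 stall=2 (RAW on I3.r2 (WB@14)) EX@15 MEM@16 WB@17
I5 add r3 <- r3,r5: IF@12 ID@15 stall=2 (RAW on I4.r3 (WB@17)) EX@18 MEM@19 WB@20

Answer: 20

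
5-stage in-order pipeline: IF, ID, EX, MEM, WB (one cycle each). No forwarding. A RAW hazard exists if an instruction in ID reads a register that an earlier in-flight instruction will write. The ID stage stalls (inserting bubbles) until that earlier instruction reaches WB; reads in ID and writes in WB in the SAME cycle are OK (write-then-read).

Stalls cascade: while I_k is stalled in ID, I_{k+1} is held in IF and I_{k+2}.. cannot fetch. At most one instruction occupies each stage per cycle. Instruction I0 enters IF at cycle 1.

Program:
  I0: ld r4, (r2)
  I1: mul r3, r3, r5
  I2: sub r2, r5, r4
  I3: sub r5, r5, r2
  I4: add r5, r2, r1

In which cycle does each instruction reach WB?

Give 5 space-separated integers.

Answer: 5 6 8 11 12

Derivation:
I0 ld r4 <- r2: IF@1 ID@2 stall=0 (-) EX@3 MEM@4 WB@5
I1 mul r3 <- r3,r5: IF@2 ID@3 stall=0 (-) EX@4 MEM@5 WB@6
I2 sub r2 <- r5,r4: IF@3 ID@4 stall=1 (RAW on I0.r4 (WB@5)) EX@6 MEM@7 WB@8
I3 sub r5 <- r5,r2: IF@4 ID@6 stall=2 (RAW on I2.r2 (WB@8)) EX@9 MEM@10 WB@11
I4 add r5 <- r2,r1: IF@6 ID@9 stall=0 (-) EX@10 MEM@11 WB@12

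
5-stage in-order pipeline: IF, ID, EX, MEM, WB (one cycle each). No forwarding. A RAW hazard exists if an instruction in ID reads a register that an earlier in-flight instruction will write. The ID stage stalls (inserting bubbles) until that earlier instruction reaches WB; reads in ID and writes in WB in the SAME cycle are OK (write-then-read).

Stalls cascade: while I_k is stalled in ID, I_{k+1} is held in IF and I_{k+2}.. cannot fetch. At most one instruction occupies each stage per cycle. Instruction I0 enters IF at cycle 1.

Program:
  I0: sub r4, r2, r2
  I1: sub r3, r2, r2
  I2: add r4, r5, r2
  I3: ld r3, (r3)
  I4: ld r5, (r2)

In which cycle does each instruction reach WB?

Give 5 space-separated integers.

Answer: 5 6 7 9 10

Derivation:
I0 sub r4 <- r2,r2: IF@1 ID@2 stall=0 (-) EX@3 MEM@4 WB@5
I1 sub r3 <- r2,r2: IF@2 ID@3 stall=0 (-) EX@4 MEM@5 WB@6
I2 add r4 <- r5,r2: IF@3 ID@4 stall=0 (-) EX@5 MEM@6 WB@7
I3 ld r3 <- r3: IF@4 ID@5 stall=1 (RAW on I1.r3 (WB@6)) EX@7 MEM@8 WB@9
I4 ld r5 <- r2: IF@5 ID@7 stall=0 (-) EX@8 MEM@9 WB@10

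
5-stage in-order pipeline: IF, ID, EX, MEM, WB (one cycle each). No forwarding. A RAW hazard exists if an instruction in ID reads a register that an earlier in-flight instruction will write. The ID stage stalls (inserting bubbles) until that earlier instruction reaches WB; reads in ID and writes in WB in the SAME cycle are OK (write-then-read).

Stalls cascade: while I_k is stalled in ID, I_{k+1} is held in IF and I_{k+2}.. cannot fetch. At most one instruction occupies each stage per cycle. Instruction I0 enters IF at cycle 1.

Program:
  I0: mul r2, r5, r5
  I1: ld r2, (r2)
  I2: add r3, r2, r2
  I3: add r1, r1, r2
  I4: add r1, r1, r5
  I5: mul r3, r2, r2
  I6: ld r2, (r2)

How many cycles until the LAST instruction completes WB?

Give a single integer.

I0 mul r2 <- r5,r5: IF@1 ID@2 stall=0 (-) EX@3 MEM@4 WB@5
I1 ld r2 <- r2: IF@2 ID@3 stall=2 (RAW on I0.r2 (WB@5)) EX@6 MEM@7 WB@8
I2 add r3 <- r2,r2: IF@3 ID@6 stall=2 (RAW on I1.r2 (WB@8)) EX@9 MEM@10 WB@11
I3 add r1 <- r1,r2: IF@6 ID@9 stall=0 (-) EX@10 MEM@11 WB@12
I4 add r1 <- r1,r5: IF@9 ID@10 stall=2 (RAW on I3.r1 (WB@12)) EX@13 MEM@14 WB@15
I5 mul r3 <- r2,r2: IF@10 ID@13 stall=0 (-) EX@14 MEM@15 WB@16
I6 ld r2 <- r2: IF@13 ID@14 stall=0 (-) EX@15 MEM@16 WB@17

Answer: 17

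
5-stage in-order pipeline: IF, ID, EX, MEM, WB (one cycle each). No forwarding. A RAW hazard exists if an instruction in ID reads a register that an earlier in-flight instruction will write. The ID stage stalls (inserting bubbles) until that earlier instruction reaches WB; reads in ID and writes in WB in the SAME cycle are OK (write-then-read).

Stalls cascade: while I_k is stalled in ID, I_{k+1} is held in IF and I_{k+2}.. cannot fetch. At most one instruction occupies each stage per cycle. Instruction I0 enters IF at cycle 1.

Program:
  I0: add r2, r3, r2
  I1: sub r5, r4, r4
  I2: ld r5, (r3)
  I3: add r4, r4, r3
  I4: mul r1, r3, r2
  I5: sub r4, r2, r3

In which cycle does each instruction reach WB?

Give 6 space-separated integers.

I0 add r2 <- r3,r2: IF@1 ID@2 stall=0 (-) EX@3 MEM@4 WB@5
I1 sub r5 <- r4,r4: IF@2 ID@3 stall=0 (-) EX@4 MEM@5 WB@6
I2 ld r5 <- r3: IF@3 ID@4 stall=0 (-) EX@5 MEM@6 WB@7
I3 add r4 <- r4,r3: IF@4 ID@5 stall=0 (-) EX@6 MEM@7 WB@8
I4 mul r1 <- r3,r2: IF@5 ID@6 stall=0 (-) EX@7 MEM@8 WB@9
I5 sub r4 <- r2,r3: IF@6 ID@7 stall=0 (-) EX@8 MEM@9 WB@10

Answer: 5 6 7 8 9 10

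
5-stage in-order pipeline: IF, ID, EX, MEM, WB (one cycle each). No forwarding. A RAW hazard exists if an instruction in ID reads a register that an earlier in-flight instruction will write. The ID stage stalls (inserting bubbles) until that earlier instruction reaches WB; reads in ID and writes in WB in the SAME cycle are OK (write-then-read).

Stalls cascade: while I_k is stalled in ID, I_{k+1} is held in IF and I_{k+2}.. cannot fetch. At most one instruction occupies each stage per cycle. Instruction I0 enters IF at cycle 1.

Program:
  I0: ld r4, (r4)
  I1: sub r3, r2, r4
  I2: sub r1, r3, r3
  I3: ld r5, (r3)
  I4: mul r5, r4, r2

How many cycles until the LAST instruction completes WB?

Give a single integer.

I0 ld r4 <- r4: IF@1 ID@2 stall=0 (-) EX@3 MEM@4 WB@5
I1 sub r3 <- r2,r4: IF@2 ID@3 stall=2 (RAW on I0.r4 (WB@5)) EX@6 MEM@7 WB@8
I2 sub r1 <- r3,r3: IF@3 ID@6 stall=2 (RAW on I1.r3 (WB@8)) EX@9 MEM@10 WB@11
I3 ld r5 <- r3: IF@6 ID@9 stall=0 (-) EX@10 MEM@11 WB@12
I4 mul r5 <- r4,r2: IF@9 ID@10 stall=0 (-) EX@11 MEM@12 WB@13

Answer: 13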